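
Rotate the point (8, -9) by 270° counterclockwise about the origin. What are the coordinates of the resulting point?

Rotation matrix for 270°: [[cos 270°, -sin 270°], [sin 270°, cos 270°]] = [[0, 1], [-1, 0]]
[[0, 1], [-1, 0]] × [8, -9]ᵀ = [-9, -8]ᵀ
Result: (-9, -8)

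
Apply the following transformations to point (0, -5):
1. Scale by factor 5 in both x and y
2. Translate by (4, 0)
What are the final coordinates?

Step 1: Scale (0, -5) by 5 → (0, -25)
Step 2: Translate by (4, 0) → (4, -25)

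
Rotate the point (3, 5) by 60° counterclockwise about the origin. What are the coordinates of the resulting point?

Rotation matrix for 60°: [[cos 60°, -sin 60°], [sin 60°, cos 60°]] ≈ [[0.500000, -0.866025], [0.866025, 0.500000]]
[[0.500000, -0.866025], [0.866025, 0.500000]] × [3, 5]ᵀ ≈ [-2.8301, 5.0981]ᵀ
Result: (-2.8301, 5.0981)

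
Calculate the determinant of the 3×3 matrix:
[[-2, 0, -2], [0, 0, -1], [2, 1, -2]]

Expansion along first row:
det = -2·det([[0,-1],[1,-2]]) - 0·det([[0,-1],[2,-2]]) + -2·det([[0,0],[2,1]])
    = -2·(0·-2 - -1·1) - 0·(0·-2 - -1·2) + -2·(0·1 - 0·2)
    = -2·1 - 0·2 + -2·0
    = -2 + 0 + 0 = -2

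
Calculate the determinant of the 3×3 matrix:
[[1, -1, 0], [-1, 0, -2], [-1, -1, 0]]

Expansion along first row:
det = 1·det([[0,-2],[-1,0]]) - -1·det([[-1,-2],[-1,0]]) + 0·det([[-1,0],[-1,-1]])
    = 1·(0·0 - -2·-1) - -1·(-1·0 - -2·-1) + 0·(-1·-1 - 0·-1)
    = 1·-2 - -1·-2 + 0·1
    = -2 + -2 + 0 = -4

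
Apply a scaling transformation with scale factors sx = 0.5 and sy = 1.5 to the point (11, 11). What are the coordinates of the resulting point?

Scaling matrix:
[[0.50, 0], [0, 1.50]]
Result: (11 × 0.5, 11 × 1.5) = (5.5, 16.5)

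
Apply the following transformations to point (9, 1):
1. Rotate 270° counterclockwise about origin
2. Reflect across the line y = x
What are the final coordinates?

Step 1: Rotate 270° → (1, -9)
Step 2: Reflect across line y = x → (-9, 1)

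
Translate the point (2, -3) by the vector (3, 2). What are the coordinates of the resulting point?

Translation by (3, 2) (homogeneous matrix [[1, 0, 3], [0, 1, 2], [0, 0, 1]]):
x' = 2 + 3 = 5
y' = -3 + 2 = -1
Result: (5, -1)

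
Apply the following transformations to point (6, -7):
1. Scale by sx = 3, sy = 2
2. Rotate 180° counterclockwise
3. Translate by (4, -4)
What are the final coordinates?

Step 1: Scale → (18, -14)
Step 2: Rotate 180° → (-18, 14)
Step 3: Translate → (-14, 10)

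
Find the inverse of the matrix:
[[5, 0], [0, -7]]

For [[a,b],[c,d]], inverse = (1/det)·[[d,-b],[-c,a]]
det = (5)(-7) - (0)(0) = -35 - 0 = -35
Inverse = (1/-35)·[[-7, 0], [0, 5]]
= [[1/5, 0], [0, -1/7]]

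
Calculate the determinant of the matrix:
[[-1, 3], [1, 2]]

For a 2×2 matrix [[a, b], [c, d]], det = ad - bc
det = (-1)(2) - (3)(1) = -2 - 3 = -5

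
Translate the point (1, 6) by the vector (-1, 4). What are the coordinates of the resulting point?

Translation by (-1, 4) (homogeneous matrix [[1, 0, -1], [0, 1, 4], [0, 0, 1]]):
x' = 1 + -1 = 0
y' = 6 + 4 = 10
Result: (0, 10)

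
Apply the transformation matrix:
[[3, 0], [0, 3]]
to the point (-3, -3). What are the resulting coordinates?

Matrix multiplication:
[[3, 0], [0, 3]] × [-3, -3]ᵀ
= [(3)(-3) + (0)(-3), (0)(-3) + (3)(-3)]ᵀ
= [-9, -9]ᵀ
Result: (-9, -9)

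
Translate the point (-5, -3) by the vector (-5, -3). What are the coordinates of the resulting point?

Translation by (-5, -3) (homogeneous matrix [[1, 0, -5], [0, 1, -3], [0, 0, 1]]):
x' = -5 + -5 = -10
y' = -3 + -3 = -6
Result: (-10, -6)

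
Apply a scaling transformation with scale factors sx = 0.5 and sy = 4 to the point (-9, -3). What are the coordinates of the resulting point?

Scaling matrix:
[[0.50, 0], [0, 4]]
Result: (-9 × 0.5, -3 × 4) = (-4.5, -12)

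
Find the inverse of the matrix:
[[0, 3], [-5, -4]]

For [[a,b],[c,d]], inverse = (1/det)·[[d,-b],[-c,a]]
det = (0)(-4) - (3)(-5) = 0 - -15 = 15
Inverse = (1/15)·[[-4, -3], [5, 0]]
= [[-4/15, -1/5], [1/3, 0]]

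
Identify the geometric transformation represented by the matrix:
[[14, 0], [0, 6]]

This matrix represents: non-uniform scaling by sx = 14, sy = 6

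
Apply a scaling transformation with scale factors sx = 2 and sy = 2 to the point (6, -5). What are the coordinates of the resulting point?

Scaling matrix:
[[2, 0], [0, 2]]
Result: (6 × 2, -5 × 2) = (12, -10)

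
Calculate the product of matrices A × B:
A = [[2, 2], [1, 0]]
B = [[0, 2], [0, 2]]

Matrix multiplication:
C[0][0] = 2×0 + 2×0 = 0
C[0][1] = 2×2 + 2×2 = 8
C[1][0] = 1×0 + 0×0 = 0
C[1][1] = 1×2 + 0×2 = 2
Result: [[0, 8], [0, 2]]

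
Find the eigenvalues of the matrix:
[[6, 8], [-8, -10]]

Characteristic equation: det(A - λI) = 0
λ² - (trace)λ + (det) = 0
trace = 6 + -10 = -4, det = (6)(-10) - (8)(-8) = 4
λ² - (-4)λ + (4) = 0
λ = (-4 ± √((-4)² - 4·(4))) / 2 = (-4 ± √0) / 2
Solving: λ = -2, -2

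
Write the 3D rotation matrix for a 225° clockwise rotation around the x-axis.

Rotation matrix for clockwise 225° around x-axis:
A clockwise rotation by 225° is a counterclockwise rotation by -225°.
cos(-225°) = -√2/2, sin(-225°) = √2/2
Result: [[1, 0, 0], [0, -√2/2, -√2/2], [0, √2/2, -√2/2]]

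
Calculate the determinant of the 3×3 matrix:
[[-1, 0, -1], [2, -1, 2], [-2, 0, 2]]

Expansion along first row:
det = -1·det([[-1,2],[0,2]]) - 0·det([[2,2],[-2,2]]) + -1·det([[2,-1],[-2,0]])
    = -1·(-1·2 - 2·0) - 0·(2·2 - 2·-2) + -1·(2·0 - -1·-2)
    = -1·-2 - 0·8 + -1·-2
    = 2 + 0 + 2 = 4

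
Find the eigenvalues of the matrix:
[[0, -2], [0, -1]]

Characteristic equation: det(A - λI) = 0
λ² - (trace)λ + (det) = 0
trace = 0 + -1 = -1, det = (0)(-1) - (-2)(0) = 0
λ² - (-1)λ + (0) = 0
λ = (-1 ± √((-1)² - 4·(0))) / 2 = (-1 ± √1) / 2
Solving: λ = -1, 0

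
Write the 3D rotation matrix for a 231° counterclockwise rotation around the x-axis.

Rotation matrix for counterclockwise 231° around x-axis:
cos(231°) = -0.6293, sin(231°) = -0.7771
Result: [[1, 0, 0], [0, -0.6293, 0.7771], [0, -0.7771, -0.6293]]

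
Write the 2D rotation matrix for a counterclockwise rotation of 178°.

Rotation matrix formula: [[cos θ, -sin θ], [sin θ, cos θ]]
For θ = 178°:
cos(178°) = -0.9994
sin(178°) = 0.0349
Result: [[-0.9994, -0.0349], [0.0349, -0.9994]]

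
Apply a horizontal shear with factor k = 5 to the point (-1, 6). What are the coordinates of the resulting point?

Shear matrix for horizontal shear with factor k = 5:
[[1, 5], [0, 1]]
Result: (-1, 6) → (29, 6)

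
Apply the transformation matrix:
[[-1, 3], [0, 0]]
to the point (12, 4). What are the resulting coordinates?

Matrix multiplication:
[[-1, 3], [0, 0]] × [12, 4]ᵀ
= [(-1)(12) + (3)(4), (0)(12) + (0)(4)]ᵀ
= [0, 0]ᵀ
Result: (0, 0)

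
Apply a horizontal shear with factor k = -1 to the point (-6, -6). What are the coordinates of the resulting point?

Shear matrix for horizontal shear with factor k = -1:
[[1, -1], [0, 1]]
Result: (-6, -6) → (0, -6)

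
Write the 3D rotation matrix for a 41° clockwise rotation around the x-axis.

Rotation matrix for clockwise 41° around x-axis:
A clockwise rotation by 41° is a counterclockwise rotation by -41°.
cos(-41°) = 0.7547, sin(-41°) = -0.6561
Result: [[1, 0, 0], [0, 0.7547, 0.6561], [0, -0.6561, 0.7547]]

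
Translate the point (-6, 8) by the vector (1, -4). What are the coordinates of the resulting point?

Translation by (1, -4) (homogeneous matrix [[1, 0, 1], [0, 1, -4], [0, 0, 1]]):
x' = -6 + 1 = -5
y' = 8 + -4 = 4
Result: (-5, 4)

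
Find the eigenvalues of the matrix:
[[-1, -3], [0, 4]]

Characteristic equation: det(A - λI) = 0
λ² - (trace)λ + (det) = 0
trace = -1 + 4 = 3, det = (-1)(4) - (-3)(0) = -4
λ² - (3)λ + (-4) = 0
λ = (3 ± √((3)² - 4·(-4))) / 2 = (3 ± √25) / 2
Solving: λ = -1, 4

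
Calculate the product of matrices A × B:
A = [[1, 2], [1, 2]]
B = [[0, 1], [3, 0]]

Matrix multiplication:
C[0][0] = 1×0 + 2×3 = 6
C[0][1] = 1×1 + 2×0 = 1
C[1][0] = 1×0 + 2×3 = 6
C[1][1] = 1×1 + 2×0 = 1
Result: [[6, 1], [6, 1]]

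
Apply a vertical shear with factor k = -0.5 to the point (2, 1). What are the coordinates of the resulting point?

Shear matrix for vertical shear with factor k = -0.5:
[[1, 0], [-0.50, 1]]
Result: (2, 1) → (2, 0)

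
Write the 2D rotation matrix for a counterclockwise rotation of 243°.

Rotation matrix formula: [[cos θ, -sin θ], [sin θ, cos θ]]
For θ = 243°:
cos(243°) = -0.4540
sin(243°) = -0.8910
Result: [[-0.4540, 0.8910], [-0.8910, -0.4540]]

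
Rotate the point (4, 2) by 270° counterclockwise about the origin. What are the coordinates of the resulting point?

Rotation matrix for 270°: [[cos 270°, -sin 270°], [sin 270°, cos 270°]] = [[0, 1], [-1, 0]]
[[0, 1], [-1, 0]] × [4, 2]ᵀ = [2, -4]ᵀ
Result: (2, -4)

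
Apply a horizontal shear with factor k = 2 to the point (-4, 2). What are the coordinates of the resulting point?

Shear matrix for horizontal shear with factor k = 2:
[[1, 2], [0, 1]]
Result: (-4, 2) → (0, 2)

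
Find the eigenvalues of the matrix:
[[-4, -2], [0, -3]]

Characteristic equation: det(A - λI) = 0
λ² - (trace)λ + (det) = 0
trace = -4 + -3 = -7, det = (-4)(-3) - (-2)(0) = 12
λ² - (-7)λ + (12) = 0
λ = (-7 ± √((-7)² - 4·(12))) / 2 = (-7 ± √1) / 2
Solving: λ = -4, -3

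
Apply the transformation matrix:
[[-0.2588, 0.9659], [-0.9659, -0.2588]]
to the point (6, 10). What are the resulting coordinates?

Matrix multiplication:
[[-0.2588, 0.9659], [-0.9659, -0.2588]] × [6, 10]ᵀ
= [(-0.2588)(6) + (0.9659)(10), (-0.9659)(6) + (-0.2588)(10)]ᵀ
= [8.1062, -8.3834]ᵀ
Result: (8.1062, -8.3834)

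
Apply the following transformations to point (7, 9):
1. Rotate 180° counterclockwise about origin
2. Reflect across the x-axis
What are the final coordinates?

Step 1: Rotate 180° → (-7, -9)
Step 2: Reflect across x-axis → (-7, 9)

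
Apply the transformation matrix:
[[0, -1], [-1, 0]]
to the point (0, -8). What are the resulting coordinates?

Matrix multiplication:
[[0, -1], [-1, 0]] × [0, -8]ᵀ
= [(0)(0) + (-1)(-8), (-1)(0) + (0)(-8)]ᵀ
= [8, 0]ᵀ
Result: (8, 0)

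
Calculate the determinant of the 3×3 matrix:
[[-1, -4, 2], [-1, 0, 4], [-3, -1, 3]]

Expansion along first row:
det = -1·det([[0,4],[-1,3]]) - -4·det([[-1,4],[-3,3]]) + 2·det([[-1,0],[-3,-1]])
    = -1·(0·3 - 4·-1) - -4·(-1·3 - 4·-3) + 2·(-1·-1 - 0·-3)
    = -1·4 - -4·9 + 2·1
    = -4 + 36 + 2 = 34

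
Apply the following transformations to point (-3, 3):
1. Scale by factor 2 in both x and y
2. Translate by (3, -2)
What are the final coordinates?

Step 1: Scale (-3, 3) by 2 → (-6, 6)
Step 2: Translate by (3, -2) → (-3, 4)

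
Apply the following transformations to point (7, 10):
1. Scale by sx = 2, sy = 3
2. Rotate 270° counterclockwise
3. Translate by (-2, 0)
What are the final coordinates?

Step 1: Scale → (14, 30)
Step 2: Rotate 270° → (30, -14)
Step 3: Translate → (28, -14)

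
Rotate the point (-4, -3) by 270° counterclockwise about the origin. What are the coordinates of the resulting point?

Rotation matrix for 270°: [[cos 270°, -sin 270°], [sin 270°, cos 270°]] = [[0, 1], [-1, 0]]
[[0, 1], [-1, 0]] × [-4, -3]ᵀ = [-3, 4]ᵀ
Result: (-3, 4)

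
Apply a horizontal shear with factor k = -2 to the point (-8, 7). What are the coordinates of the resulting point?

Shear matrix for horizontal shear with factor k = -2:
[[1, -2], [0, 1]]
Result: (-8, 7) → (-22, 7)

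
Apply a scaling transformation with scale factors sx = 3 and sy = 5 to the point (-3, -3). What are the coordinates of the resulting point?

Scaling matrix:
[[3, 0], [0, 5]]
Result: (-3 × 3, -3 × 5) = (-9, -15)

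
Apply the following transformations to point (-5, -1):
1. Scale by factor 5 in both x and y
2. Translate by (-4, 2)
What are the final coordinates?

Step 1: Scale (-5, -1) by 5 → (-25, -5)
Step 2: Translate by (-4, 2) → (-29, -3)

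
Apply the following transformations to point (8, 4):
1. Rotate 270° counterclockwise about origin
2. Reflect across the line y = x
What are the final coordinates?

Step 1: Rotate 270° → (4, -8)
Step 2: Reflect across line y = x → (-8, 4)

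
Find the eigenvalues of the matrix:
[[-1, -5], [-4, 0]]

Characteristic equation: det(A - λI) = 0
λ² - (trace)λ + (det) = 0
trace = -1 + 0 = -1, det = (-1)(0) - (-5)(-4) = -20
λ² - (-1)λ + (-20) = 0
λ = (-1 ± √((-1)² - 4·(-20))) / 2 = (-1 ± √81) / 2
Solving: λ = -5, 4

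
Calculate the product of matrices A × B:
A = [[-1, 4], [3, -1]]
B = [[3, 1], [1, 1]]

Matrix multiplication:
C[0][0] = -1×3 + 4×1 = 1
C[0][1] = -1×1 + 4×1 = 3
C[1][0] = 3×3 + -1×1 = 8
C[1][1] = 3×1 + -1×1 = 2
Result: [[1, 3], [8, 2]]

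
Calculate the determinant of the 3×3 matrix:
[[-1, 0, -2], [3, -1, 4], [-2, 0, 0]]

Expansion along first row:
det = -1·det([[-1,4],[0,0]]) - 0·det([[3,4],[-2,0]]) + -2·det([[3,-1],[-2,0]])
    = -1·(-1·0 - 4·0) - 0·(3·0 - 4·-2) + -2·(3·0 - -1·-2)
    = -1·0 - 0·8 + -2·-2
    = 0 + 0 + 4 = 4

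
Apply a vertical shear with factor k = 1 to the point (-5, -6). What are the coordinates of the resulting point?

Shear matrix for vertical shear with factor k = 1:
[[1, 0], [1, 1]]
Result: (-5, -6) → (-5, -11)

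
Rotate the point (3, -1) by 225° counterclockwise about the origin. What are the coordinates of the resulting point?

Rotation matrix for 225°: [[cos 225°, -sin 225°], [sin 225°, cos 225°]] ≈ [[-0.707107, 0.707107], [-0.707107, -0.707107]]
[[-0.707107, 0.707107], [-0.707107, -0.707107]] × [3, -1]ᵀ ≈ [-2.8284, -1.4142]ᵀ
Result: (-2.8284, -1.4142)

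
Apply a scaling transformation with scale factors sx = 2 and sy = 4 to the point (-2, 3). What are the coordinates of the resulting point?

Scaling matrix:
[[2, 0], [0, 4]]
Result: (-2 × 2, 3 × 4) = (-4, 12)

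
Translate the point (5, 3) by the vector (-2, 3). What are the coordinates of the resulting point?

Translation by (-2, 3) (homogeneous matrix [[1, 0, -2], [0, 1, 3], [0, 0, 1]]):
x' = 5 + -2 = 3
y' = 3 + 3 = 6
Result: (3, 6)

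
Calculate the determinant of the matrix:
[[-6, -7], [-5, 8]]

For a 2×2 matrix [[a, b], [c, d]], det = ad - bc
det = (-6)(8) - (-7)(-5) = -48 - 35 = -83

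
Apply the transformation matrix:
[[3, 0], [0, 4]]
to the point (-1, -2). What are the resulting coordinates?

Matrix multiplication:
[[3, 0], [0, 4]] × [-1, -2]ᵀ
= [(3)(-1) + (0)(-2), (0)(-1) + (4)(-2)]ᵀ
= [-3, -8]ᵀ
Result: (-3, -8)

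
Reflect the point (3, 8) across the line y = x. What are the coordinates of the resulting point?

Reflection across line y = x: (3, 8) → (8, 3)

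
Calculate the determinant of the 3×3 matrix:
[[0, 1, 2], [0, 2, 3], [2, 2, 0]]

Expansion along first row:
det = 0·det([[2,3],[2,0]]) - 1·det([[0,3],[2,0]]) + 2·det([[0,2],[2,2]])
    = 0·(2·0 - 3·2) - 1·(0·0 - 3·2) + 2·(0·2 - 2·2)
    = 0·-6 - 1·-6 + 2·-4
    = 0 + 6 + -8 = -2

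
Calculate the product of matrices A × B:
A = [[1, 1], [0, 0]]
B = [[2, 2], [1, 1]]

Matrix multiplication:
C[0][0] = 1×2 + 1×1 = 3
C[0][1] = 1×2 + 1×1 = 3
C[1][0] = 0×2 + 0×1 = 0
C[1][1] = 0×2 + 0×1 = 0
Result: [[3, 3], [0, 0]]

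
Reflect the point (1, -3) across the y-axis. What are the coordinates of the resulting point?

Reflection across y-axis: (1, -3) → (-1, -3)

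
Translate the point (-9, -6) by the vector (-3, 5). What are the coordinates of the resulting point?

Translation by (-3, 5) (homogeneous matrix [[1, 0, -3], [0, 1, 5], [0, 0, 1]]):
x' = -9 + -3 = -12
y' = -6 + 5 = -1
Result: (-12, -1)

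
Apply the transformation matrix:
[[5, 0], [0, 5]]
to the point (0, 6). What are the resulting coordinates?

Matrix multiplication:
[[5, 0], [0, 5]] × [0, 6]ᵀ
= [(5)(0) + (0)(6), (0)(0) + (5)(6)]ᵀ
= [0, 30]ᵀ
Result: (0, 30)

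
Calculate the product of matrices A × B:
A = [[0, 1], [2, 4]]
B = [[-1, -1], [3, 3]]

Matrix multiplication:
C[0][0] = 0×-1 + 1×3 = 3
C[0][1] = 0×-1 + 1×3 = 3
C[1][0] = 2×-1 + 4×3 = 10
C[1][1] = 2×-1 + 4×3 = 10
Result: [[3, 3], [10, 10]]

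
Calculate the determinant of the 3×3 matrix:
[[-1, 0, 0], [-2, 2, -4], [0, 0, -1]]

Expansion along first row:
det = -1·det([[2,-4],[0,-1]]) - 0·det([[-2,-4],[0,-1]]) + 0·det([[-2,2],[0,0]])
    = -1·(2·-1 - -4·0) - 0·(-2·-1 - -4·0) + 0·(-2·0 - 2·0)
    = -1·-2 - 0·2 + 0·0
    = 2 + 0 + 0 = 2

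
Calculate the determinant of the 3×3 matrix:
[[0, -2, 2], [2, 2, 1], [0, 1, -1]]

Expansion along first row:
det = 0·det([[2,1],[1,-1]]) - -2·det([[2,1],[0,-1]]) + 2·det([[2,2],[0,1]])
    = 0·(2·-1 - 1·1) - -2·(2·-1 - 1·0) + 2·(2·1 - 2·0)
    = 0·-3 - -2·-2 + 2·2
    = 0 + -4 + 4 = 0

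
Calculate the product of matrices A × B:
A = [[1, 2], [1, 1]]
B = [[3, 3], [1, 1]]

Matrix multiplication:
C[0][0] = 1×3 + 2×1 = 5
C[0][1] = 1×3 + 2×1 = 5
C[1][0] = 1×3 + 1×1 = 4
C[1][1] = 1×3 + 1×1 = 4
Result: [[5, 5], [4, 4]]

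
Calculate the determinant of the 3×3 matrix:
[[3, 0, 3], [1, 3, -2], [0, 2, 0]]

Expansion along first row:
det = 3·det([[3,-2],[2,0]]) - 0·det([[1,-2],[0,0]]) + 3·det([[1,3],[0,2]])
    = 3·(3·0 - -2·2) - 0·(1·0 - -2·0) + 3·(1·2 - 3·0)
    = 3·4 - 0·0 + 3·2
    = 12 + 0 + 6 = 18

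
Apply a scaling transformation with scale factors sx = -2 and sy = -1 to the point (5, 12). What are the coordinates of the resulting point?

Scaling matrix:
[[-2, 0], [0, -1]]
Result: (5 × -2, 12 × -1) = (-10, -12)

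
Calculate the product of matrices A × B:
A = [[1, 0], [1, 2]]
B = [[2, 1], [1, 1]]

Matrix multiplication:
C[0][0] = 1×2 + 0×1 = 2
C[0][1] = 1×1 + 0×1 = 1
C[1][0] = 1×2 + 2×1 = 4
C[1][1] = 1×1 + 2×1 = 3
Result: [[2, 1], [4, 3]]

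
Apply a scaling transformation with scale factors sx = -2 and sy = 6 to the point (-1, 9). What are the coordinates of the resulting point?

Scaling matrix:
[[-2, 0], [0, 6]]
Result: (-1 × -2, 9 × 6) = (2, 54)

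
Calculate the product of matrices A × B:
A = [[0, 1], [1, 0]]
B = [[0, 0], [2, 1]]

Matrix multiplication:
C[0][0] = 0×0 + 1×2 = 2
C[0][1] = 0×0 + 1×1 = 1
C[1][0] = 1×0 + 0×2 = 0
C[1][1] = 1×0 + 0×1 = 0
Result: [[2, 1], [0, 0]]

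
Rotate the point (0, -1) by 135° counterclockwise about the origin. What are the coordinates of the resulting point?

Rotation matrix for 135°: [[cos 135°, -sin 135°], [sin 135°, cos 135°]] ≈ [[-0.707107, -0.707107], [0.707107, -0.707107]]
[[-0.707107, -0.707107], [0.707107, -0.707107]] × [0, -1]ᵀ ≈ [0.7071, 0.7071]ᵀ
Result: (0.7071, 0.7071)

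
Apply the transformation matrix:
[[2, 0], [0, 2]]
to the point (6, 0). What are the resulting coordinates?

Matrix multiplication:
[[2, 0], [0, 2]] × [6, 0]ᵀ
= [(2)(6) + (0)(0), (0)(6) + (2)(0)]ᵀ
= [12, 0]ᵀ
Result: (12, 0)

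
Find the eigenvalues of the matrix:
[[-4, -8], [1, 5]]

Characteristic equation: det(A - λI) = 0
λ² - (trace)λ + (det) = 0
trace = -4 + 5 = 1, det = (-4)(5) - (-8)(1) = -12
λ² - (1)λ + (-12) = 0
λ = (1 ± √((1)² - 4·(-12))) / 2 = (1 ± √49) / 2
Solving: λ = -3, 4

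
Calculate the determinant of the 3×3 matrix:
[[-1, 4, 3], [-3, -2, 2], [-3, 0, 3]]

Expansion along first row:
det = -1·det([[-2,2],[0,3]]) - 4·det([[-3,2],[-3,3]]) + 3·det([[-3,-2],[-3,0]])
    = -1·(-2·3 - 2·0) - 4·(-3·3 - 2·-3) + 3·(-3·0 - -2·-3)
    = -1·-6 - 4·-3 + 3·-6
    = 6 + 12 + -18 = 0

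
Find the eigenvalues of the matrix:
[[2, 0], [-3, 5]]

Characteristic equation: det(A - λI) = 0
λ² - (trace)λ + (det) = 0
trace = 2 + 5 = 7, det = (2)(5) - (0)(-3) = 10
λ² - (7)λ + (10) = 0
λ = (7 ± √((7)² - 4·(10))) / 2 = (7 ± √9) / 2
Solving: λ = 2, 5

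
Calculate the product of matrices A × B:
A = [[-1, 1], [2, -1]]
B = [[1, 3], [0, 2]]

Matrix multiplication:
C[0][0] = -1×1 + 1×0 = -1
C[0][1] = -1×3 + 1×2 = -1
C[1][0] = 2×1 + -1×0 = 2
C[1][1] = 2×3 + -1×2 = 4
Result: [[-1, -1], [2, 4]]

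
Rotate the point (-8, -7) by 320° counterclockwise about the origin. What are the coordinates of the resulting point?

Rotation matrix for 320°: [[cos 320°, -sin 320°], [sin 320°, cos 320°]] ≈ [[0.766044, 0.642788], [-0.642788, 0.766044]]
[[0.766044, 0.642788], [-0.642788, 0.766044]] × [-8, -7]ᵀ ≈ [-10.6279, -0.2200]ᵀ
Result: (-10.6279, -0.2200)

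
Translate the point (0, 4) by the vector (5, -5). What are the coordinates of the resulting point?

Translation by (5, -5) (homogeneous matrix [[1, 0, 5], [0, 1, -5], [0, 0, 1]]):
x' = 0 + 5 = 5
y' = 4 + -5 = -1
Result: (5, -1)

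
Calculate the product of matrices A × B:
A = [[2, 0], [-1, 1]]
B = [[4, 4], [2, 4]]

Matrix multiplication:
C[0][0] = 2×4 + 0×2 = 8
C[0][1] = 2×4 + 0×4 = 8
C[1][0] = -1×4 + 1×2 = -2
C[1][1] = -1×4 + 1×4 = 0
Result: [[8, 8], [-2, 0]]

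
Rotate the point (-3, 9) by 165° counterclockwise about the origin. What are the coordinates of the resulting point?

Rotation matrix for 165°: [[cos 165°, -sin 165°], [sin 165°, cos 165°]] ≈ [[-0.965926, -0.258819], [0.258819, -0.965926]]
[[-0.965926, -0.258819], [0.258819, -0.965926]] × [-3, 9]ᵀ ≈ [0.5684, -9.4698]ᵀ
Result: (0.5684, -9.4698)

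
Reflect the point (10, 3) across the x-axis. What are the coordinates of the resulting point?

Reflection across x-axis: (10, 3) → (10, -3)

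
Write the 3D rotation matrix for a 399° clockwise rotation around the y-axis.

Rotation matrix for clockwise 399° around y-axis:
A clockwise rotation by 399° is a counterclockwise rotation by -399°.
cos(-399°) = 0.7771, sin(-399°) = -0.6293
Result: [[0.7771, 0, -0.6293], [0, 1, 0], [0.6293, 0, 0.7771]]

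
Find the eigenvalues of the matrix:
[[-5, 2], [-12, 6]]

Characteristic equation: det(A - λI) = 0
λ² - (trace)λ + (det) = 0
trace = -5 + 6 = 1, det = (-5)(6) - (2)(-12) = -6
λ² - (1)λ + (-6) = 0
λ = (1 ± √((1)² - 4·(-6))) / 2 = (1 ± √25) / 2
Solving: λ = -2, 3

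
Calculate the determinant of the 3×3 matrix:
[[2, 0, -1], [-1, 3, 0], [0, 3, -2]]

Expansion along first row:
det = 2·det([[3,0],[3,-2]]) - 0·det([[-1,0],[0,-2]]) + -1·det([[-1,3],[0,3]])
    = 2·(3·-2 - 0·3) - 0·(-1·-2 - 0·0) + -1·(-1·3 - 3·0)
    = 2·-6 - 0·2 + -1·-3
    = -12 + 0 + 3 = -9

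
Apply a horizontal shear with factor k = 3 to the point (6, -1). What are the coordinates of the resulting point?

Shear matrix for horizontal shear with factor k = 3:
[[1, 3], [0, 1]]
Result: (6, -1) → (3, -1)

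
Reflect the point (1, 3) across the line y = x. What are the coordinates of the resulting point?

Reflection across line y = x: (1, 3) → (3, 1)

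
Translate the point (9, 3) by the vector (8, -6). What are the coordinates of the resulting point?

Translation by (8, -6) (homogeneous matrix [[1, 0, 8], [0, 1, -6], [0, 0, 1]]):
x' = 9 + 8 = 17
y' = 3 + -6 = -3
Result: (17, -3)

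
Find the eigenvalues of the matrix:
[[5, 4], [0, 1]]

Characteristic equation: det(A - λI) = 0
λ² - (trace)λ + (det) = 0
trace = 5 + 1 = 6, det = (5)(1) - (4)(0) = 5
λ² - (6)λ + (5) = 0
λ = (6 ± √((6)² - 4·(5))) / 2 = (6 ± √16) / 2
Solving: λ = 1, 5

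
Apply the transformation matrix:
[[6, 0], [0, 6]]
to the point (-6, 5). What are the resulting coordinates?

Matrix multiplication:
[[6, 0], [0, 6]] × [-6, 5]ᵀ
= [(6)(-6) + (0)(5), (0)(-6) + (6)(5)]ᵀ
= [-36, 30]ᵀ
Result: (-36, 30)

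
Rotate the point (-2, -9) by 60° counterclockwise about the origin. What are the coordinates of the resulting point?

Rotation matrix for 60°: [[cos 60°, -sin 60°], [sin 60°, cos 60°]] ≈ [[0.500000, -0.866025], [0.866025, 0.500000]]
[[0.500000, -0.866025], [0.866025, 0.500000]] × [-2, -9]ᵀ ≈ [6.7942, -6.2321]ᵀ
Result: (6.7942, -6.2321)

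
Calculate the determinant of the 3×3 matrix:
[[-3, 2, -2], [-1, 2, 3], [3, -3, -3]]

Expansion along first row:
det = -3·det([[2,3],[-3,-3]]) - 2·det([[-1,3],[3,-3]]) + -2·det([[-1,2],[3,-3]])
    = -3·(2·-3 - 3·-3) - 2·(-1·-3 - 3·3) + -2·(-1·-3 - 2·3)
    = -3·3 - 2·-6 + -2·-3
    = -9 + 12 + 6 = 9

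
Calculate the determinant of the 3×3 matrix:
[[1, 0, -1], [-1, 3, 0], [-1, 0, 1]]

Expansion along first row:
det = 1·det([[3,0],[0,1]]) - 0·det([[-1,0],[-1,1]]) + -1·det([[-1,3],[-1,0]])
    = 1·(3·1 - 0·0) - 0·(-1·1 - 0·-1) + -1·(-1·0 - 3·-1)
    = 1·3 - 0·-1 + -1·3
    = 3 + 0 + -3 = 0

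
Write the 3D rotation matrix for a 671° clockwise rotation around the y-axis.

Rotation matrix for clockwise 671° around y-axis:
A clockwise rotation by 671° is a counterclockwise rotation by -671°.
cos(-671°) = 0.6561, sin(-671°) = 0.7547
Result: [[0.6561, 0, 0.7547], [0, 1, 0], [-0.7547, 0, 0.6561]]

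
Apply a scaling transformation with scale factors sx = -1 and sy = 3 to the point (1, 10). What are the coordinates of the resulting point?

Scaling matrix:
[[-1, 0], [0, 3]]
Result: (1 × -1, 10 × 3) = (-1, 30)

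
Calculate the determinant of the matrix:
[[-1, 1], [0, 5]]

For a 2×2 matrix [[a, b], [c, d]], det = ad - bc
det = (-1)(5) - (1)(0) = -5 - 0 = -5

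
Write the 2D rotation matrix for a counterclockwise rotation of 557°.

Rotation matrix formula: [[cos θ, -sin θ], [sin θ, cos θ]]
For θ = 557°:
cos(557°) = -0.9563
sin(557°) = -0.2924
Result: [[-0.9563, 0.2924], [-0.2924, -0.9563]]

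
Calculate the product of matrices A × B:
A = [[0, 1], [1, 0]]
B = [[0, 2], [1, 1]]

Matrix multiplication:
C[0][0] = 0×0 + 1×1 = 1
C[0][1] = 0×2 + 1×1 = 1
C[1][0] = 1×0 + 0×1 = 0
C[1][1] = 1×2 + 0×1 = 2
Result: [[1, 1], [0, 2]]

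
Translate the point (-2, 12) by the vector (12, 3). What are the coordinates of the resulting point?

Translation by (12, 3) (homogeneous matrix [[1, 0, 12], [0, 1, 3], [0, 0, 1]]):
x' = -2 + 12 = 10
y' = 12 + 3 = 15
Result: (10, 15)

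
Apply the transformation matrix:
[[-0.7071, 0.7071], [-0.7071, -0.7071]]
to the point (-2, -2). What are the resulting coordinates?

Matrix multiplication:
[[-0.7071, 0.7071], [-0.7071, -0.7071]] × [-2, -2]ᵀ
= [(-0.7071)(-2) + (0.7071)(-2), (-0.7071)(-2) + (-0.7071)(-2)]ᵀ
= [0, 2.8284]ᵀ
Result: (0, 2.8284)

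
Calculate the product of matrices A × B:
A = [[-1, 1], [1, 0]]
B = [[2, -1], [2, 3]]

Matrix multiplication:
C[0][0] = -1×2 + 1×2 = 0
C[0][1] = -1×-1 + 1×3 = 4
C[1][0] = 1×2 + 0×2 = 2
C[1][1] = 1×-1 + 0×3 = -1
Result: [[0, 4], [2, -1]]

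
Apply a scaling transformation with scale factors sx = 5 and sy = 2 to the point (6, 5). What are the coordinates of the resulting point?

Scaling matrix:
[[5, 0], [0, 2]]
Result: (6 × 5, 5 × 2) = (30, 10)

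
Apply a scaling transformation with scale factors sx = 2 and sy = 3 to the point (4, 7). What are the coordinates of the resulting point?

Scaling matrix:
[[2, 0], [0, 3]]
Result: (4 × 2, 7 × 3) = (8, 21)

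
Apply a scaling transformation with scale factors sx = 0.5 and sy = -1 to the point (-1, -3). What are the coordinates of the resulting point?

Scaling matrix:
[[0.50, 0], [0, -1]]
Result: (-1 × 0.5, -3 × -1) = (-0.5, 3)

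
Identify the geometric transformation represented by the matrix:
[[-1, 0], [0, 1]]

This matrix represents: non-uniform scaling by sx = -1, sy = 1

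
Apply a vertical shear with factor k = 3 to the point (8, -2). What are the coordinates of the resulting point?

Shear matrix for vertical shear with factor k = 3:
[[1, 0], [3, 1]]
Result: (8, -2) → (8, 22)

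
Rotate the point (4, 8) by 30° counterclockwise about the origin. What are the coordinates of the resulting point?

Rotation matrix for 30°: [[cos 30°, -sin 30°], [sin 30°, cos 30°]] ≈ [[0.866025, -0.500000], [0.500000, 0.866025]]
[[0.866025, -0.500000], [0.500000, 0.866025]] × [4, 8]ᵀ ≈ [-0.5359, 8.9282]ᵀ
Result: (-0.5359, 8.9282)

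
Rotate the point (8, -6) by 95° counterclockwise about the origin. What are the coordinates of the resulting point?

Rotation matrix for 95°: [[cos 95°, -sin 95°], [sin 95°, cos 95°]] ≈ [[-0.087156, -0.996195], [0.996195, -0.087156]]
[[-0.087156, -0.996195], [0.996195, -0.087156]] × [8, -6]ᵀ ≈ [5.2799, 8.4925]ᵀ
Result: (5.2799, 8.4925)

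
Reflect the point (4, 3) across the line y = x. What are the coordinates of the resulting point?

Reflection across line y = x: (4, 3) → (3, 4)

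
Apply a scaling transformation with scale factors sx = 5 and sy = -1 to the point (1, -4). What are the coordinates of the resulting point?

Scaling matrix:
[[5, 0], [0, -1]]
Result: (1 × 5, -4 × -1) = (5, 4)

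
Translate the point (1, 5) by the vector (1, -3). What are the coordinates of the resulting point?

Translation by (1, -3) (homogeneous matrix [[1, 0, 1], [0, 1, -3], [0, 0, 1]]):
x' = 1 + 1 = 2
y' = 5 + -3 = 2
Result: (2, 2)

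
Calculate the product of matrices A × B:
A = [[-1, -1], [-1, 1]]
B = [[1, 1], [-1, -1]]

Matrix multiplication:
C[0][0] = -1×1 + -1×-1 = 0
C[0][1] = -1×1 + -1×-1 = 0
C[1][0] = -1×1 + 1×-1 = -2
C[1][1] = -1×1 + 1×-1 = -2
Result: [[0, 0], [-2, -2]]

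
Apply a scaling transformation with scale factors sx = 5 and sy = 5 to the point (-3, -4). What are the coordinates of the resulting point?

Scaling matrix:
[[5, 0], [0, 5]]
Result: (-3 × 5, -4 × 5) = (-15, -20)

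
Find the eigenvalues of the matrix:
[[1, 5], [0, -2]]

Characteristic equation: det(A - λI) = 0
λ² - (trace)λ + (det) = 0
trace = 1 + -2 = -1, det = (1)(-2) - (5)(0) = -2
λ² - (-1)λ + (-2) = 0
λ = (-1 ± √((-1)² - 4·(-2))) / 2 = (-1 ± √9) / 2
Solving: λ = -2, 1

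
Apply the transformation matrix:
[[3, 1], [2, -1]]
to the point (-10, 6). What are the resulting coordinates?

Matrix multiplication:
[[3, 1], [2, -1]] × [-10, 6]ᵀ
= [(3)(-10) + (1)(6), (2)(-10) + (-1)(6)]ᵀ
= [-24, -26]ᵀ
Result: (-24, -26)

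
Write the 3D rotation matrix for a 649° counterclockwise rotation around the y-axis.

Rotation matrix for counterclockwise 649° around y-axis:
cos(649°) = 0.3256, sin(649°) = -0.9455
Result: [[0.3256, 0, -0.9455], [0, 1, 0], [0.9455, 0, 0.3256]]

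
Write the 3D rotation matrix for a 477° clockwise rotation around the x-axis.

Rotation matrix for clockwise 477° around x-axis:
A clockwise rotation by 477° is a counterclockwise rotation by -477°.
cos(-477°) = -0.4540, sin(-477°) = -0.8910
Result: [[1, 0, 0], [0, -0.4540, 0.8910], [0, -0.8910, -0.4540]]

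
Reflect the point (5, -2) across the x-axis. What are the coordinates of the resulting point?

Reflection across x-axis: (5, -2) → (5, 2)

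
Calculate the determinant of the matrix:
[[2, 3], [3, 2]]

For a 2×2 matrix [[a, b], [c, d]], det = ad - bc
det = (2)(2) - (3)(3) = 4 - 9 = -5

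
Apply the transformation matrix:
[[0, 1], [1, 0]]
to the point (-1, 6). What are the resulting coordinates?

Matrix multiplication:
[[0, 1], [1, 0]] × [-1, 6]ᵀ
= [(0)(-1) + (1)(6), (1)(-1) + (0)(6)]ᵀ
= [6, -1]ᵀ
Result: (6, -1)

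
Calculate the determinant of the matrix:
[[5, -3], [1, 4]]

For a 2×2 matrix [[a, b], [c, d]], det = ad - bc
det = (5)(4) - (-3)(1) = 20 - -3 = 23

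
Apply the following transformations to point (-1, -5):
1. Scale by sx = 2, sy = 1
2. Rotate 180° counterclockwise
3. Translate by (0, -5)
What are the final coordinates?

Step 1: Scale → (-2, -5)
Step 2: Rotate 180° → (2, 5)
Step 3: Translate → (2, 0)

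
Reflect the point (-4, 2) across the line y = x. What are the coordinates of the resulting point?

Reflection across line y = x: (-4, 2) → (2, -4)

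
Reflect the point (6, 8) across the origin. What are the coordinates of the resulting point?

Reflection across origin: (6, 8) → (-6, -8)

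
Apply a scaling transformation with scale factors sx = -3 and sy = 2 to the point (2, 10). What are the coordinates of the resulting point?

Scaling matrix:
[[-3, 0], [0, 2]]
Result: (2 × -3, 10 × 2) = (-6, 20)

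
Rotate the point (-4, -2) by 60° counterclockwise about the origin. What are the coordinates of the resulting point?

Rotation matrix for 60°: [[cos 60°, -sin 60°], [sin 60°, cos 60°]] ≈ [[0.500000, -0.866025], [0.866025, 0.500000]]
[[0.500000, -0.866025], [0.866025, 0.500000]] × [-4, -2]ᵀ ≈ [-0.2679, -4.4641]ᵀ
Result: (-0.2679, -4.4641)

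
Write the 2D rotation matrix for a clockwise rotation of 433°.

Rotation matrix formula: [[cos θ, -sin θ], [sin θ, cos θ]]
A clockwise rotation by 433° is equivalent to a counterclockwise rotation by -433°.
For θ = -433°:
cos(-433°) = 0.2924
sin(-433°) = -0.9563
Result: [[0.2924, 0.9563], [-0.9563, 0.2924]]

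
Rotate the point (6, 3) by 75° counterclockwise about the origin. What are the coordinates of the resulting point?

Rotation matrix for 75°: [[cos 75°, -sin 75°], [sin 75°, cos 75°]] ≈ [[0.258819, -0.965926], [0.965926, 0.258819]]
[[0.258819, -0.965926], [0.965926, 0.258819]] × [6, 3]ᵀ ≈ [-1.3449, 6.5720]ᵀ
Result: (-1.3449, 6.5720)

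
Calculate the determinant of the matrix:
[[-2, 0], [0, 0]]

For a 2×2 matrix [[a, b], [c, d]], det = ad - bc
det = (-2)(0) - (0)(0) = 0 - 0 = 0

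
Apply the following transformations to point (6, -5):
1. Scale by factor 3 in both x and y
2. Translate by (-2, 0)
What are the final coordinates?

Step 1: Scale (6, -5) by 3 → (18, -15)
Step 2: Translate by (-2, 0) → (16, -15)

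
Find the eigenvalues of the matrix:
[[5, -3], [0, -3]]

Characteristic equation: det(A - λI) = 0
λ² - (trace)λ + (det) = 0
trace = 5 + -3 = 2, det = (5)(-3) - (-3)(0) = -15
λ² - (2)λ + (-15) = 0
λ = (2 ± √((2)² - 4·(-15))) / 2 = (2 ± √64) / 2
Solving: λ = -3, 5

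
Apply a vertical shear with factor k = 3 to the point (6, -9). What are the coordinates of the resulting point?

Shear matrix for vertical shear with factor k = 3:
[[1, 0], [3, 1]]
Result: (6, -9) → (6, 9)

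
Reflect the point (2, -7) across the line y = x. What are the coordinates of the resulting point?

Reflection across line y = x: (2, -7) → (-7, 2)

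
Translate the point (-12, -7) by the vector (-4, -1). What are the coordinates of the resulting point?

Translation by (-4, -1) (homogeneous matrix [[1, 0, -4], [0, 1, -1], [0, 0, 1]]):
x' = -12 + -4 = -16
y' = -7 + -1 = -8
Result: (-16, -8)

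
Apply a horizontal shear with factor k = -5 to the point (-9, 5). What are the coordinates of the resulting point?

Shear matrix for horizontal shear with factor k = -5:
[[1, -5], [0, 1]]
Result: (-9, 5) → (-34, 5)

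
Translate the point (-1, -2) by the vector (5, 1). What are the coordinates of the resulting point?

Translation by (5, 1) (homogeneous matrix [[1, 0, 5], [0, 1, 1], [0, 0, 1]]):
x' = -1 + 5 = 4
y' = -2 + 1 = -1
Result: (4, -1)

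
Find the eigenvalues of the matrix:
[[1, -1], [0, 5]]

Characteristic equation: det(A - λI) = 0
λ² - (trace)λ + (det) = 0
trace = 1 + 5 = 6, det = (1)(5) - (-1)(0) = 5
λ² - (6)λ + (5) = 0
λ = (6 ± √((6)² - 4·(5))) / 2 = (6 ± √16) / 2
Solving: λ = 1, 5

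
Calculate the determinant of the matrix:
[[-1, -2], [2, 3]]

For a 2×2 matrix [[a, b], [c, d]], det = ad - bc
det = (-1)(3) - (-2)(2) = -3 - -4 = 1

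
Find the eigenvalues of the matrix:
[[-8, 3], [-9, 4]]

Characteristic equation: det(A - λI) = 0
λ² - (trace)λ + (det) = 0
trace = -8 + 4 = -4, det = (-8)(4) - (3)(-9) = -5
λ² - (-4)λ + (-5) = 0
λ = (-4 ± √((-4)² - 4·(-5))) / 2 = (-4 ± √36) / 2
Solving: λ = -5, 1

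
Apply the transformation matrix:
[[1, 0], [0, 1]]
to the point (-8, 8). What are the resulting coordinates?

Matrix multiplication:
[[1, 0], [0, 1]] × [-8, 8]ᵀ
= [(1)(-8) + (0)(8), (0)(-8) + (1)(8)]ᵀ
= [-8, 8]ᵀ
Result: (-8, 8)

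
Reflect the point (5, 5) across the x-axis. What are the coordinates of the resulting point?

Reflection across x-axis: (5, 5) → (5, -5)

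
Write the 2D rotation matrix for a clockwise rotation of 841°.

Rotation matrix formula: [[cos θ, -sin θ], [sin θ, cos θ]]
A clockwise rotation by 841° is equivalent to a counterclockwise rotation by -841°.
For θ = -841°:
cos(-841°) = -0.5150
sin(-841°) = -0.8572
Result: [[-0.5150, 0.8572], [-0.8572, -0.5150]]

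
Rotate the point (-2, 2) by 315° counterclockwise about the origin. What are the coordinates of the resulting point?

Rotation matrix for 315°: [[cos 315°, -sin 315°], [sin 315°, cos 315°]] ≈ [[0.707107, 0.707107], [-0.707107, 0.707107]]
[[0.707107, 0.707107], [-0.707107, 0.707107]] × [-2, 2]ᵀ ≈ [0, 2.8284]ᵀ
Result: (0, 2.8284)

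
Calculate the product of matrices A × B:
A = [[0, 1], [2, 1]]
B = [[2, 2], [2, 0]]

Matrix multiplication:
C[0][0] = 0×2 + 1×2 = 2
C[0][1] = 0×2 + 1×0 = 0
C[1][0] = 2×2 + 1×2 = 6
C[1][1] = 2×2 + 1×0 = 4
Result: [[2, 0], [6, 4]]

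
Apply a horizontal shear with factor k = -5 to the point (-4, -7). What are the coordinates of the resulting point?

Shear matrix for horizontal shear with factor k = -5:
[[1, -5], [0, 1]]
Result: (-4, -7) → (31, -7)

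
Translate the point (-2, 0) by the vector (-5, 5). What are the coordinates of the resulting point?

Translation by (-5, 5) (homogeneous matrix [[1, 0, -5], [0, 1, 5], [0, 0, 1]]):
x' = -2 + -5 = -7
y' = 0 + 5 = 5
Result: (-7, 5)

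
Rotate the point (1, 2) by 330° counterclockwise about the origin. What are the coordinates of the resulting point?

Rotation matrix for 330°: [[cos 330°, -sin 330°], [sin 330°, cos 330°]] ≈ [[0.866025, 0.500000], [-0.500000, 0.866025]]
[[0.866025, 0.500000], [-0.500000, 0.866025]] × [1, 2]ᵀ ≈ [1.8660, 1.2321]ᵀ
Result: (1.8660, 1.2321)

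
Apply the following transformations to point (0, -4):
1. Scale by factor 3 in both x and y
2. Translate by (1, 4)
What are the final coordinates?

Step 1: Scale (0, -4) by 3 → (0, -12)
Step 2: Translate by (1, 4) → (1, -8)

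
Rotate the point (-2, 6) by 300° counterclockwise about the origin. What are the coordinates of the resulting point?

Rotation matrix for 300°: [[cos 300°, -sin 300°], [sin 300°, cos 300°]] ≈ [[0.500000, 0.866025], [-0.866025, 0.500000]]
[[0.500000, 0.866025], [-0.866025, 0.500000]] × [-2, 6]ᵀ ≈ [4.1962, 4.7321]ᵀ
Result: (4.1962, 4.7321)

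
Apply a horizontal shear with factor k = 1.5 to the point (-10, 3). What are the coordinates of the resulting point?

Shear matrix for horizontal shear with factor k = 1.5:
[[1, 1.50], [0, 1]]
Result: (-10, 3) → (-5.5, 3)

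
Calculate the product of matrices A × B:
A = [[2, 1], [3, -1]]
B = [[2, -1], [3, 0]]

Matrix multiplication:
C[0][0] = 2×2 + 1×3 = 7
C[0][1] = 2×-1 + 1×0 = -2
C[1][0] = 3×2 + -1×3 = 3
C[1][1] = 3×-1 + -1×0 = -3
Result: [[7, -2], [3, -3]]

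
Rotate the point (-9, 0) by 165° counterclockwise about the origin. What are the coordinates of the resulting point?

Rotation matrix for 165°: [[cos 165°, -sin 165°], [sin 165°, cos 165°]] ≈ [[-0.965926, -0.258819], [0.258819, -0.965926]]
[[-0.965926, -0.258819], [0.258819, -0.965926]] × [-9, 0]ᵀ ≈ [8.6933, -2.3294]ᵀ
Result: (8.6933, -2.3294)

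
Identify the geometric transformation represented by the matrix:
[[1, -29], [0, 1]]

This matrix represents: horizontal shear with factor -29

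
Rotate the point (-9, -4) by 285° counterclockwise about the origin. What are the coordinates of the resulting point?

Rotation matrix for 285°: [[cos 285°, -sin 285°], [sin 285°, cos 285°]] ≈ [[0.258819, 0.965926], [-0.965926, 0.258819]]
[[0.258819, 0.965926], [-0.965926, 0.258819]] × [-9, -4]ᵀ ≈ [-6.1931, 7.6581]ᵀ
Result: (-6.1931, 7.6581)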